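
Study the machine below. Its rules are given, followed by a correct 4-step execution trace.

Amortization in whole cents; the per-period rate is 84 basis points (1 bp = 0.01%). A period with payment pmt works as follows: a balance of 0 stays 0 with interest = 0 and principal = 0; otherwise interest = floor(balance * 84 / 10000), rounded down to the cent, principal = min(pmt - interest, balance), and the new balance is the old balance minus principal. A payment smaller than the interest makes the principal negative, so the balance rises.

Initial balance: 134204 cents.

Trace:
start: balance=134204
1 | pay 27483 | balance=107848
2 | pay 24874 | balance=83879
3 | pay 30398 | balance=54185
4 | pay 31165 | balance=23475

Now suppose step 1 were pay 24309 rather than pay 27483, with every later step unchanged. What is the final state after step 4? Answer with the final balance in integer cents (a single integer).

(re-executing from step 1 with the substitution; state before step 1: balance=134204)
1 | pay 24309 | balance=111022
2 | pay 24874 | balance=87080
3 | pay 30398 | balance=57413
4 | pay 31165 | balance=26730

26730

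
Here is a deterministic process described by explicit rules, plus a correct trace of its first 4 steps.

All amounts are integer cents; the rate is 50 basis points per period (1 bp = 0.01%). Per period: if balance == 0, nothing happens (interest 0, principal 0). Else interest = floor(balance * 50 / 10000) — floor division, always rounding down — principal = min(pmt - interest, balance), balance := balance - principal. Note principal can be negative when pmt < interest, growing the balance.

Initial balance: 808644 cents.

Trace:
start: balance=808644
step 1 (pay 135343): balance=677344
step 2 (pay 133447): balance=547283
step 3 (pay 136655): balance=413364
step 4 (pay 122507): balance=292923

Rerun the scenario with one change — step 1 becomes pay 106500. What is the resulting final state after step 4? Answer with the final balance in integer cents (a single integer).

(re-executing from step 1 with the substitution; state before step 1: balance=808644)
step 1 (pay 106500): balance=706187
step 2 (pay 133447): balance=576270
step 3 (pay 136655): balance=442496
step 4 (pay 122507): balance=322201

322201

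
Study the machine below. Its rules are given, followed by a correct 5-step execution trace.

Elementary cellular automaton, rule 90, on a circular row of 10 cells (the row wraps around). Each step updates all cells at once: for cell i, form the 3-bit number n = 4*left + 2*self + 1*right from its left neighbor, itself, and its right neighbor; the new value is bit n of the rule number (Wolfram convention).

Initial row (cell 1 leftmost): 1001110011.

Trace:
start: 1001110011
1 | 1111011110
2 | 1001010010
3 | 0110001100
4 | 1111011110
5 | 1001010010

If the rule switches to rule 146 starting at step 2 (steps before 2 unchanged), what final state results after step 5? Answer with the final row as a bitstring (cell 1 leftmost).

(re-executing steps 2..5 under rule 146; state before step 2: 1111011110)
2 | 0110001100
3 | 1001010010
4 | 0110001100
5 | 1001010010

1001010010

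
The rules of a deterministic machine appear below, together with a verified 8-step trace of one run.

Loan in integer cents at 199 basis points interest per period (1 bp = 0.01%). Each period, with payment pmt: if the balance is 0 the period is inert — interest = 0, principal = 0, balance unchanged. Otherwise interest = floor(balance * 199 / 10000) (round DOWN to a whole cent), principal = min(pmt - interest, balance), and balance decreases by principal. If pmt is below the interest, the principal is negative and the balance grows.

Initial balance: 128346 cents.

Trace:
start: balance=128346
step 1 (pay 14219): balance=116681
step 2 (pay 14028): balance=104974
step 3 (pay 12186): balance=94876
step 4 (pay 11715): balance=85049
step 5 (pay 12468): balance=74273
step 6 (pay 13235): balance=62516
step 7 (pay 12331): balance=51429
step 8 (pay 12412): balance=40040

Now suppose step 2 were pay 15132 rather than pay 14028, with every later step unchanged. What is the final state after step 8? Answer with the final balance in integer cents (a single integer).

38797

(re-executing from step 2 with the substitution; state before step 2: balance=116681)
step 2 (pay 15132): balance=103870
step 3 (pay 12186): balance=93751
step 4 (pay 11715): balance=83901
step 5 (pay 12468): balance=73102
step 6 (pay 13235): balance=61321
step 7 (pay 12331): balance=50210
step 8 (pay 12412): balance=38797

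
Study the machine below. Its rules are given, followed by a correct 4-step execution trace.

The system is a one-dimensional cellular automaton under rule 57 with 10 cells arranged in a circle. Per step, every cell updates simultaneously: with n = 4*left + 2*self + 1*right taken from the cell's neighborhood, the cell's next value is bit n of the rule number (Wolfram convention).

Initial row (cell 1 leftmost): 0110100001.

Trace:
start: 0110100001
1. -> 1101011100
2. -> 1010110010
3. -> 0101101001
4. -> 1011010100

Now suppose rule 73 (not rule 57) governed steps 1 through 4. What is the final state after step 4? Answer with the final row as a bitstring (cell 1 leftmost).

(re-executing steps 1..4 under rule 73; state before step 1: 0110100001)
1. -> 0110001100
2. -> 0110101101
3. -> 0110001100
4. -> 0110101101

0110101101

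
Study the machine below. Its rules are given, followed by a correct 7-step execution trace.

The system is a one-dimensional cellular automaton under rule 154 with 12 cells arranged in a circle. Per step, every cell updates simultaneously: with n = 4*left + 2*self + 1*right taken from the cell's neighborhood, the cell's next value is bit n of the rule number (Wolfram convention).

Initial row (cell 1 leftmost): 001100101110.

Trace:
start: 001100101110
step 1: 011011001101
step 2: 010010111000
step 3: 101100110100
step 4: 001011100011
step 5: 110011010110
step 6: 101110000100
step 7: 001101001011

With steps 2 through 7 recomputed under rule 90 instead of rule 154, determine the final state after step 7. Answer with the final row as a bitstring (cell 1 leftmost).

(re-executing steps 2..7 under rule 90; state before step 2: 011011001101)
step 2: 011011111100
step 3: 111010000110
step 4: 101001001110
step 5: 000110111010
step 6: 001110101001
step 7: 111010000110

111010000110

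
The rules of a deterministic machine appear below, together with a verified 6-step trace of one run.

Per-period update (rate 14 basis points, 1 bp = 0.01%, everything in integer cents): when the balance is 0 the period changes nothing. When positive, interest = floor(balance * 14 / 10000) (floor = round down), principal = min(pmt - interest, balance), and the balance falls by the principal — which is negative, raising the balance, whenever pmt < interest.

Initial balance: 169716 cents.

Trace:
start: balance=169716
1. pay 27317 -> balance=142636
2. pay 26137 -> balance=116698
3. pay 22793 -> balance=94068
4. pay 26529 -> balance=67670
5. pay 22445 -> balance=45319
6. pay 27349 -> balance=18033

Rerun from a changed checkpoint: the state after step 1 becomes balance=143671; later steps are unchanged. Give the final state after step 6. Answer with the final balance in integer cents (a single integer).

19076

state after step 1 := balance=143671
2. pay 26137 -> balance=117735
3. pay 22793 -> balance=95106
4. pay 26529 -> balance=68710
5. pay 22445 -> balance=46361
6. pay 27349 -> balance=19076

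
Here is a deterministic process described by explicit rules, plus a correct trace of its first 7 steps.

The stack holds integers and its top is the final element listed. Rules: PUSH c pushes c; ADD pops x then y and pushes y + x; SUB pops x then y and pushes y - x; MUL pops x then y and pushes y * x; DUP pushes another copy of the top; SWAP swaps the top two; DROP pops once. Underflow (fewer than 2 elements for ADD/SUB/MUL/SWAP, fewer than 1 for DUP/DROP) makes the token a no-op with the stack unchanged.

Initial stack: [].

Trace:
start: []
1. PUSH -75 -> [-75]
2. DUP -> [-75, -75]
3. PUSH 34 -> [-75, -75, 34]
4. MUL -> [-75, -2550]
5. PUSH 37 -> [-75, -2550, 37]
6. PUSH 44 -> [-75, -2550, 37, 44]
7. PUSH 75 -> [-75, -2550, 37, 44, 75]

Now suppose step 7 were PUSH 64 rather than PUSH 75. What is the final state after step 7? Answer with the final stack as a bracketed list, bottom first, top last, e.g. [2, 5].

[-75, -2550, 37, 44, 64]

(re-executing from step 7 with the substitution; state before step 7: [-75, -2550, 37, 44])
7. PUSH 64 -> [-75, -2550, 37, 44, 64]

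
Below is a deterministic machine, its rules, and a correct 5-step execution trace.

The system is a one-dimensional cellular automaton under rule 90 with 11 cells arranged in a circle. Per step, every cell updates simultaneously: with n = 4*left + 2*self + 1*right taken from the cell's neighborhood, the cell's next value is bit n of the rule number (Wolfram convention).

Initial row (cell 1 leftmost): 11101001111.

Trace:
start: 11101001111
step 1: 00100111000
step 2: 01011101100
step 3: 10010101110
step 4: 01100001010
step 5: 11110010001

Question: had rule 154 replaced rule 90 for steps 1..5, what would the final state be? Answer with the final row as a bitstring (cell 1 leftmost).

(re-executing steps 1..5 under rule 154; state before step 1: 11101001111)
step 1: 11000111111
step 2: 10101111111
step 3: 00001111111
step 4: 10011111110
step 5: 01111111100

01111111100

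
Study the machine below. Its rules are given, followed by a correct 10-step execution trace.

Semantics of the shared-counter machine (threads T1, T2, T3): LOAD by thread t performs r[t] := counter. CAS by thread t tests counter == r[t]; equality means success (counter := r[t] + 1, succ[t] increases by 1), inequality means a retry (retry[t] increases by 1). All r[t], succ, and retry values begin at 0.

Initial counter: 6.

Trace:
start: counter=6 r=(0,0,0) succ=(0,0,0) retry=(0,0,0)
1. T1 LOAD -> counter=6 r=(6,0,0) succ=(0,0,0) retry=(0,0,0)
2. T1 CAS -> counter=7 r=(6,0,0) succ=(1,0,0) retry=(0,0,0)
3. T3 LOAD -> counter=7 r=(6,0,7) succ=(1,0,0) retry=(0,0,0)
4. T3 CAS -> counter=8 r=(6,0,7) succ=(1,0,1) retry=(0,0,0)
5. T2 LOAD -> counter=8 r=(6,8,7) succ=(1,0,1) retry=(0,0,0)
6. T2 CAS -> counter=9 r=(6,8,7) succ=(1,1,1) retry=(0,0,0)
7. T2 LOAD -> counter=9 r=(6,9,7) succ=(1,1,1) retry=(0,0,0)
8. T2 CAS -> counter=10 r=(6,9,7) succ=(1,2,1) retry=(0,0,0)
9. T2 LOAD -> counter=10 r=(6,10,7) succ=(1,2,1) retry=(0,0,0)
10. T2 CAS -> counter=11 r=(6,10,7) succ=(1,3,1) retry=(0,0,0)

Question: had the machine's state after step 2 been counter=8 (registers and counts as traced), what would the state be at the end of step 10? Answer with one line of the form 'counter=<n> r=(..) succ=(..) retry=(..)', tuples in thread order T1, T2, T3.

counter=12 r=(6,11,8) succ=(1,3,1) retry=(0,0,0)

state after step 2 := counter=8 r=(6,0,0) succ=(1,0,0) retry=(0,0,0)
3. T3 LOAD -> counter=8 r=(6,0,8) succ=(1,0,0) retry=(0,0,0)
4. T3 CAS -> counter=9 r=(6,0,8) succ=(1,0,1) retry=(0,0,0)
5. T2 LOAD -> counter=9 r=(6,9,8) succ=(1,0,1) retry=(0,0,0)
6. T2 CAS -> counter=10 r=(6,9,8) succ=(1,1,1) retry=(0,0,0)
7. T2 LOAD -> counter=10 r=(6,10,8) succ=(1,1,1) retry=(0,0,0)
8. T2 CAS -> counter=11 r=(6,10,8) succ=(1,2,1) retry=(0,0,0)
9. T2 LOAD -> counter=11 r=(6,11,8) succ=(1,2,1) retry=(0,0,0)
10. T2 CAS -> counter=12 r=(6,11,8) succ=(1,3,1) retry=(0,0,0)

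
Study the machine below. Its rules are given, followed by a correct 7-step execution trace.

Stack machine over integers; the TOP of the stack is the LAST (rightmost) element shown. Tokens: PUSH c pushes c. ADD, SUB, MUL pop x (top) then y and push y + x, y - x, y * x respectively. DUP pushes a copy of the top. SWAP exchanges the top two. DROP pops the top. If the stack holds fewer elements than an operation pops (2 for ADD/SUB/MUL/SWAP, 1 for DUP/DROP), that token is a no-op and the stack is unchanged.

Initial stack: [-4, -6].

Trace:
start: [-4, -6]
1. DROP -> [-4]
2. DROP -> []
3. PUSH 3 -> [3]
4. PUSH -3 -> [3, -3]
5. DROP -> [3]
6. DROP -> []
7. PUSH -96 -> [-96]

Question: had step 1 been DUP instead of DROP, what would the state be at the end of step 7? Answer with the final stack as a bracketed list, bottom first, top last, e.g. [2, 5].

(re-executing from step 1 with the substitution; state before step 1: [-4, -6])
1. DUP -> [-4, -6, -6]
2. DROP -> [-4, -6]
3. PUSH 3 -> [-4, -6, 3]
4. PUSH -3 -> [-4, -6, 3, -3]
5. DROP -> [-4, -6, 3]
6. DROP -> [-4, -6]
7. PUSH -96 -> [-4, -6, -96]

[-4, -6, -96]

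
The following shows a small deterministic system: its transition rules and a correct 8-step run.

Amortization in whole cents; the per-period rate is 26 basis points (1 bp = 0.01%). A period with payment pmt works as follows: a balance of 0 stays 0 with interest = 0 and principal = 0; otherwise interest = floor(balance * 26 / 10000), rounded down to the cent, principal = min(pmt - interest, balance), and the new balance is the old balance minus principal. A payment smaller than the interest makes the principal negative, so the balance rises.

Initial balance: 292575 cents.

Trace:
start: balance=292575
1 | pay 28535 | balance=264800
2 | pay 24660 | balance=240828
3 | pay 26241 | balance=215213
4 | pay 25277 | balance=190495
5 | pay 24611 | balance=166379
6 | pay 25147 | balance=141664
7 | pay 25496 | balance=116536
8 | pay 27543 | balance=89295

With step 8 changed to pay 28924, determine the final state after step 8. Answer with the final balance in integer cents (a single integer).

87914

(re-executing from step 8 with the substitution; state before step 8: balance=116536)
8 | pay 28924 | balance=87914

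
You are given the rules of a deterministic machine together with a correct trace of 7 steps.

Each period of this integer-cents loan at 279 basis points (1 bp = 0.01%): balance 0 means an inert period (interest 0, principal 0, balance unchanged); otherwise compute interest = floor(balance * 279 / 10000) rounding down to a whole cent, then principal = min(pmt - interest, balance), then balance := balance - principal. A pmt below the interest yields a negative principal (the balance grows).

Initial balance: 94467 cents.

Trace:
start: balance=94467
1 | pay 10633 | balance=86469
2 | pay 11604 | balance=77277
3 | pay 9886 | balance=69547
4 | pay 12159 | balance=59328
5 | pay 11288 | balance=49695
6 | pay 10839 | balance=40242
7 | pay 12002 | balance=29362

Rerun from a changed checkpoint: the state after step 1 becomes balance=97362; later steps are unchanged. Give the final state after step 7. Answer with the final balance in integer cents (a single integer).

state after step 1 := balance=97362
2 | pay 11604 | balance=88474
3 | pay 9886 | balance=81056
4 | pay 12159 | balance=71158
5 | pay 11288 | balance=61855
6 | pay 10839 | balance=52741
7 | pay 12002 | balance=42210

42210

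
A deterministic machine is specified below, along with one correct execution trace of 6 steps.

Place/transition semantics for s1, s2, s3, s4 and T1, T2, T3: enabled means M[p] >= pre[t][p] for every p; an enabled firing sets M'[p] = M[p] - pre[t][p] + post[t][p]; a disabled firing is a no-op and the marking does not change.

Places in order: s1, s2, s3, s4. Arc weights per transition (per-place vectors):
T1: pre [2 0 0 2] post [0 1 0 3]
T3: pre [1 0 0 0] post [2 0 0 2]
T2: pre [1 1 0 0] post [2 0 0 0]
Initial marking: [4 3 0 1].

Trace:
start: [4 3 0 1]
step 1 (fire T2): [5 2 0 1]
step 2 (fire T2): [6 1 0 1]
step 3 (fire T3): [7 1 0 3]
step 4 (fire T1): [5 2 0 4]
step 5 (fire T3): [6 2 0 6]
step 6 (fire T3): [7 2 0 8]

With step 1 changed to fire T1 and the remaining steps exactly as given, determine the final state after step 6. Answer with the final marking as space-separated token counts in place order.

(re-executing from step 1 with the substitution; state before step 1: [4 3 0 1])
step 1 (fire T1): [4 3 0 1]
step 2 (fire T2): [5 2 0 1]
step 3 (fire T3): [6 2 0 3]
step 4 (fire T1): [4 3 0 4]
step 5 (fire T3): [5 3 0 6]
step 6 (fire T3): [6 3 0 8]

6 3 0 8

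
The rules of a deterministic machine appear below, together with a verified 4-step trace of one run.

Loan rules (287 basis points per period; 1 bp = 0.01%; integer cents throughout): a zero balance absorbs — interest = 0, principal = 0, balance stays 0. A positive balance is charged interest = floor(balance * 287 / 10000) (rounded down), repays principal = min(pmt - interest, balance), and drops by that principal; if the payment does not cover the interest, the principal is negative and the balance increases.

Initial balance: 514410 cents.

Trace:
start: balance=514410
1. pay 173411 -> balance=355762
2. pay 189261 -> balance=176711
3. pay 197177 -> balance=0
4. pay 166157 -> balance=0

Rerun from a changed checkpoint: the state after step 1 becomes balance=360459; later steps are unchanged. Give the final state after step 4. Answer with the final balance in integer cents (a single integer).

state after step 1 := balance=360459
2. pay 189261 -> balance=181543
3. pay 197177 -> balance=0
4. pay 166157 -> balance=0

0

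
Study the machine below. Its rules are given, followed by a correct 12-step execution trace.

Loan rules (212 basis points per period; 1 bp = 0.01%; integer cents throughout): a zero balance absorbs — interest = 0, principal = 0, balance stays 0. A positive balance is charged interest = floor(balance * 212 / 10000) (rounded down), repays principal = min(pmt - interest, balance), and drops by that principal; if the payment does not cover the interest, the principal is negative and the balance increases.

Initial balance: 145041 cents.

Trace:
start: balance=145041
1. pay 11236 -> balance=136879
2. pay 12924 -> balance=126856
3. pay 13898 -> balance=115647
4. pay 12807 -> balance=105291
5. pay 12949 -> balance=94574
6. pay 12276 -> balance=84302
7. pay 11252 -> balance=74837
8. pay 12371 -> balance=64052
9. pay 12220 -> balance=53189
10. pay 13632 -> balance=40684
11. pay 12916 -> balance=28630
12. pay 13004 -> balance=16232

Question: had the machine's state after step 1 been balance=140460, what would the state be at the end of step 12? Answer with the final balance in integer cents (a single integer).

state after step 1 := balance=140460
2. pay 12924 -> balance=130513
3. pay 13898 -> balance=119381
4. pay 12807 -> balance=109104
5. pay 12949 -> balance=98468
6. pay 12276 -> balance=88279
7. pay 11252 -> balance=78898
8. pay 12371 -> balance=68199
9. pay 12220 -> balance=57424
10. pay 13632 -> balance=45009
11. pay 12916 -> balance=33047
12. pay 13004 -> balance=20743

20743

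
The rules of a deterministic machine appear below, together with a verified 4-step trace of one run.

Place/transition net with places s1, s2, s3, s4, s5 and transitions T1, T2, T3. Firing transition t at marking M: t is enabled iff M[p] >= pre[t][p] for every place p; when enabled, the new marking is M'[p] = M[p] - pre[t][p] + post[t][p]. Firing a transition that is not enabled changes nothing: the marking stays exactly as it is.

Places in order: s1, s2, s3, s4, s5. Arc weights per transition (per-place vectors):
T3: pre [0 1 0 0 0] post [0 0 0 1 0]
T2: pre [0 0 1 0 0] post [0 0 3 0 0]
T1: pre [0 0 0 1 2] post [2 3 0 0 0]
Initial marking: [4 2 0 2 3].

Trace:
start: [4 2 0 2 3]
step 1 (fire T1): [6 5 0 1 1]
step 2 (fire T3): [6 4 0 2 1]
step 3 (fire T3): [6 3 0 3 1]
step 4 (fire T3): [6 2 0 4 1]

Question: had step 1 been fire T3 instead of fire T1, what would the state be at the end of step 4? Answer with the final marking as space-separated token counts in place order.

(re-executing from step 1 with the substitution; state before step 1: [4 2 0 2 3])
step 1 (fire T3): [4 1 0 3 3]
step 2 (fire T3): [4 0 0 4 3]
step 3 (fire T3): [4 0 0 4 3]
step 4 (fire T3): [4 0 0 4 3]

4 0 0 4 3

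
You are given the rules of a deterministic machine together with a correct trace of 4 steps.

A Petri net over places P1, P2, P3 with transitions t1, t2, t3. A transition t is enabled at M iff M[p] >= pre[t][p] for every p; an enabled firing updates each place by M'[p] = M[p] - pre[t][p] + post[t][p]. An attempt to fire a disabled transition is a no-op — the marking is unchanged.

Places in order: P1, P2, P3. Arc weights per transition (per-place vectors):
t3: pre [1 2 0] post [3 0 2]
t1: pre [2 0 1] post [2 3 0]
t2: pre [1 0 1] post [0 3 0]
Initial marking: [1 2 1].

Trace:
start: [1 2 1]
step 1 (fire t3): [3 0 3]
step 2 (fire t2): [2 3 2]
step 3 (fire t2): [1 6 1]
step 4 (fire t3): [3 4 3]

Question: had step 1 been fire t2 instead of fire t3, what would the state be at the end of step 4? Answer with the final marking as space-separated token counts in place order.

0 5 0

(re-executing from step 1 with the substitution; state before step 1: [1 2 1])
step 1 (fire t2): [0 5 0]
step 2 (fire t2): [0 5 0]
step 3 (fire t2): [0 5 0]
step 4 (fire t3): [0 5 0]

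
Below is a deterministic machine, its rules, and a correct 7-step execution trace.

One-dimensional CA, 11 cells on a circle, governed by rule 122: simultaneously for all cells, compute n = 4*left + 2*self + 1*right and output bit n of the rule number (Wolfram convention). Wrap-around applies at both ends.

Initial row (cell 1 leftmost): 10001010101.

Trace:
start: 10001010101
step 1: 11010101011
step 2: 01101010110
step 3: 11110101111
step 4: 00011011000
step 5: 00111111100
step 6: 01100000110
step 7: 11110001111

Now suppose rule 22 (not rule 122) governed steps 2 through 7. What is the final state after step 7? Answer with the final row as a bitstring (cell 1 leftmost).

00000000000

(re-executing steps 2..7 under rule 22; state before step 2: 11010101011)
step 2: 00010101000
step 3: 00110101100
step 4: 01000100010
step 5: 11101110111
step 6: 00000000000
step 7: 00000000000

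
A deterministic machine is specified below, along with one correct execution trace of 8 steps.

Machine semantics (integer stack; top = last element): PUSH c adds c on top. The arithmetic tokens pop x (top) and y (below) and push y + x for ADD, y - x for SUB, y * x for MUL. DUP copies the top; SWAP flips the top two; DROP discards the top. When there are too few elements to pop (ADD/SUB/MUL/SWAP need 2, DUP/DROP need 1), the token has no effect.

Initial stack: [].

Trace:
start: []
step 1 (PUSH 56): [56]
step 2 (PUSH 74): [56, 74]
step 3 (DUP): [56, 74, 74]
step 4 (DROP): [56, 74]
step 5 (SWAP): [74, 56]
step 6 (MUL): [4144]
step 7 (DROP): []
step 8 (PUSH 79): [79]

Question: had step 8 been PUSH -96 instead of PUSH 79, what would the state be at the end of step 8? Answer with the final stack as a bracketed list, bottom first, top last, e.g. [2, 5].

(re-executing from step 8 with the substitution; state before step 8: [])
step 8 (PUSH -96): [-96]

[-96]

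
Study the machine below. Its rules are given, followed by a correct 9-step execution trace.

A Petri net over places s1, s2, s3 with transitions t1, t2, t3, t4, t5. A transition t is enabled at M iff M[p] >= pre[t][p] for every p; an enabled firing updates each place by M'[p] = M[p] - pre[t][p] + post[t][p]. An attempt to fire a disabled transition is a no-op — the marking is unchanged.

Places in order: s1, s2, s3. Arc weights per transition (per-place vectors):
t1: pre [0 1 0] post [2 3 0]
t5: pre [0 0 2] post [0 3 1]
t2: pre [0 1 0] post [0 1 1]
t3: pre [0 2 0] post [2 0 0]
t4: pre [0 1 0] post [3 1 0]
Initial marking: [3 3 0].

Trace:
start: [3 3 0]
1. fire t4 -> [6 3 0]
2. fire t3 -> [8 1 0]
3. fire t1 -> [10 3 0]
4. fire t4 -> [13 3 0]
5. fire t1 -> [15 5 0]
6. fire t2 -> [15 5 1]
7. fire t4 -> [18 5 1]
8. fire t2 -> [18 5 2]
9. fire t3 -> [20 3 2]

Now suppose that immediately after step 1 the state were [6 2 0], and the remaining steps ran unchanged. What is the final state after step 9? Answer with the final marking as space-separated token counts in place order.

8 0 0

state after step 1 := [6 2 0]
2. fire t3 -> [8 0 0]
3. fire t1 -> [8 0 0]
4. fire t4 -> [8 0 0]
5. fire t1 -> [8 0 0]
6. fire t2 -> [8 0 0]
7. fire t4 -> [8 0 0]
8. fire t2 -> [8 0 0]
9. fire t3 -> [8 0 0]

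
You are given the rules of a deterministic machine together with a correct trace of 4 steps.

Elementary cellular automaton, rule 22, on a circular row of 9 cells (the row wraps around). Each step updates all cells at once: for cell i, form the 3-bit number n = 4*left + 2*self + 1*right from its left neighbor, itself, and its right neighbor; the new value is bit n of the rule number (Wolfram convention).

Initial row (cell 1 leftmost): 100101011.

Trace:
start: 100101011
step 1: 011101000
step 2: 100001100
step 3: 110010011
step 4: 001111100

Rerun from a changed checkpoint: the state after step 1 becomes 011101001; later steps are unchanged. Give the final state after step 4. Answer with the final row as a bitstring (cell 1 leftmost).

state after step 1 := 011101001
step 2: 000001111
step 3: 100010000
step 4: 110111001

110111001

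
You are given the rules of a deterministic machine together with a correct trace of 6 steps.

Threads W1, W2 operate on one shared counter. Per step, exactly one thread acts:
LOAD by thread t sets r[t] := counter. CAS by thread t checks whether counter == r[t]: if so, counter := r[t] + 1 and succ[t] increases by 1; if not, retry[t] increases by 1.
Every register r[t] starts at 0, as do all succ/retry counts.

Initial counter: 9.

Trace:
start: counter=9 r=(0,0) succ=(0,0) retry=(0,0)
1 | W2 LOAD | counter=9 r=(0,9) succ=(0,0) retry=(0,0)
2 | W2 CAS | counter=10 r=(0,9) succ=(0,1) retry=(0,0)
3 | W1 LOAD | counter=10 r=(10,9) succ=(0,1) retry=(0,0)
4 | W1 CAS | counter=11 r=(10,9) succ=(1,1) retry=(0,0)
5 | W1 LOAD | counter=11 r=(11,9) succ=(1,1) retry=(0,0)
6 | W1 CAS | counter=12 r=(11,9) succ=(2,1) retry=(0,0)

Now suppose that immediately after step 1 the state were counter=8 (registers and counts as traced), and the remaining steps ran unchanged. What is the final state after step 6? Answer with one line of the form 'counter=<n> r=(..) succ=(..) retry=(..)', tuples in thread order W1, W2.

counter=10 r=(9,9) succ=(2,0) retry=(0,1)

state after step 1 := counter=8 r=(0,9) succ=(0,0) retry=(0,0)
2 | W2 CAS | counter=8 r=(0,9) succ=(0,0) retry=(0,1)
3 | W1 LOAD | counter=8 r=(8,9) succ=(0,0) retry=(0,1)
4 | W1 CAS | counter=9 r=(8,9) succ=(1,0) retry=(0,1)
5 | W1 LOAD | counter=9 r=(9,9) succ=(1,0) retry=(0,1)
6 | W1 CAS | counter=10 r=(9,9) succ=(2,0) retry=(0,1)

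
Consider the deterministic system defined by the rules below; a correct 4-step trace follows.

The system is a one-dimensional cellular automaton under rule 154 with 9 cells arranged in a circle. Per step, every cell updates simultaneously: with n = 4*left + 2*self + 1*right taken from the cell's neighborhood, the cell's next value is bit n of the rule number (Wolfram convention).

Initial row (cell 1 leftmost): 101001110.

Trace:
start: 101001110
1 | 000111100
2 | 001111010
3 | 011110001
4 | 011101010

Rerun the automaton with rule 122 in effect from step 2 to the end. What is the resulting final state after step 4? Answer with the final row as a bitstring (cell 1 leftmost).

(re-executing steps 2..4 under rule 122; state before step 2: 000111100)
2 | 001100110
3 | 011111111
4 | 110000001

110000001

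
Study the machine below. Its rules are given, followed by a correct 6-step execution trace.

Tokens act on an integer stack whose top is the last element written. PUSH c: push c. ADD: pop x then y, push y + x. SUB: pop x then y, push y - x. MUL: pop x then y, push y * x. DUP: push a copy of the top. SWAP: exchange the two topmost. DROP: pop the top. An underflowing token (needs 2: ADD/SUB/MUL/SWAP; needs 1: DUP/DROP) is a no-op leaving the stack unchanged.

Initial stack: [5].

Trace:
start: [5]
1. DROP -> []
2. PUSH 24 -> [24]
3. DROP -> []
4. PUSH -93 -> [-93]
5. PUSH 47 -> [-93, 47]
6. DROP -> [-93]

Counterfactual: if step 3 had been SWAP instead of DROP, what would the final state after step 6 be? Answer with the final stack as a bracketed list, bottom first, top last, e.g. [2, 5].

[24, -93]

(re-executing from step 3 with the substitution; state before step 3: [24])
3. SWAP -> [24]
4. PUSH -93 -> [24, -93]
5. PUSH 47 -> [24, -93, 47]
6. DROP -> [24, -93]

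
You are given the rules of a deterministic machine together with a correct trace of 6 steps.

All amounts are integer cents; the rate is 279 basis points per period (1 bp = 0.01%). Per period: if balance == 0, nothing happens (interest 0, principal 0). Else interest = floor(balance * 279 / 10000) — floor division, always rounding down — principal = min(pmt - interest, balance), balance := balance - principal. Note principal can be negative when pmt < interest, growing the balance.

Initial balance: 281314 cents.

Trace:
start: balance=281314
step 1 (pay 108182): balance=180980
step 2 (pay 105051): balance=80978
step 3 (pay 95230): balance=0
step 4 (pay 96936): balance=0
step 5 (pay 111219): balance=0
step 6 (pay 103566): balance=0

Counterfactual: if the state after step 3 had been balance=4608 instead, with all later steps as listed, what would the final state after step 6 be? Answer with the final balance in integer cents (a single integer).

0

state after step 3 := balance=4608
step 4 (pay 96936): balance=0
step 5 (pay 111219): balance=0
step 6 (pay 103566): balance=0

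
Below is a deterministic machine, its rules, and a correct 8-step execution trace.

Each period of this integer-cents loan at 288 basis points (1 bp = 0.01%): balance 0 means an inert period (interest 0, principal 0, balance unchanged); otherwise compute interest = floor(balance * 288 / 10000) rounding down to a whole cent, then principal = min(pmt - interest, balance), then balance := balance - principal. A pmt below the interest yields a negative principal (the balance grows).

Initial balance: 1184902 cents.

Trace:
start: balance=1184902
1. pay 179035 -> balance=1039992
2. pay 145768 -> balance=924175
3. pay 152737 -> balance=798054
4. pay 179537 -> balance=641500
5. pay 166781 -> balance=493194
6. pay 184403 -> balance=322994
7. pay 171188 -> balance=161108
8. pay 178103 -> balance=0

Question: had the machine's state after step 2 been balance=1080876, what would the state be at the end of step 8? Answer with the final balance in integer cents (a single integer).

173450

state after step 2 := balance=1080876
3. pay 152737 -> balance=959268
4. pay 179537 -> balance=807357
5. pay 166781 -> balance=663827
6. pay 184403 -> balance=498542
7. pay 171188 -> balance=341712
8. pay 178103 -> balance=173450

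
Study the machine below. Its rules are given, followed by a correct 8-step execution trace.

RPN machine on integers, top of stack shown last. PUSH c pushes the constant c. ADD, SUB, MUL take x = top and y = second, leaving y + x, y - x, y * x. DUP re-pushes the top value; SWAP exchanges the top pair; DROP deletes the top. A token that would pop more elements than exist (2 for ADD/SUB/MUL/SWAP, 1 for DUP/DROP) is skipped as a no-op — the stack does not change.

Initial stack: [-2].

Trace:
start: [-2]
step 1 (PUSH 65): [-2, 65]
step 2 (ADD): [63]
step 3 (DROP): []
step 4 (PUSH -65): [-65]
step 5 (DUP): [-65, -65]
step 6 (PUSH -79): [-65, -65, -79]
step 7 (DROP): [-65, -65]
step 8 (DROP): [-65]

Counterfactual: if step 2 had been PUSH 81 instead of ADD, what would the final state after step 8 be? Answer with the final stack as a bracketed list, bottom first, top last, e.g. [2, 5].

(re-executing from step 2 with the substitution; state before step 2: [-2, 65])
step 2 (PUSH 81): [-2, 65, 81]
step 3 (DROP): [-2, 65]
step 4 (PUSH -65): [-2, 65, -65]
step 5 (DUP): [-2, 65, -65, -65]
step 6 (PUSH -79): [-2, 65, -65, -65, -79]
step 7 (DROP): [-2, 65, -65, -65]
step 8 (DROP): [-2, 65, -65]

[-2, 65, -65]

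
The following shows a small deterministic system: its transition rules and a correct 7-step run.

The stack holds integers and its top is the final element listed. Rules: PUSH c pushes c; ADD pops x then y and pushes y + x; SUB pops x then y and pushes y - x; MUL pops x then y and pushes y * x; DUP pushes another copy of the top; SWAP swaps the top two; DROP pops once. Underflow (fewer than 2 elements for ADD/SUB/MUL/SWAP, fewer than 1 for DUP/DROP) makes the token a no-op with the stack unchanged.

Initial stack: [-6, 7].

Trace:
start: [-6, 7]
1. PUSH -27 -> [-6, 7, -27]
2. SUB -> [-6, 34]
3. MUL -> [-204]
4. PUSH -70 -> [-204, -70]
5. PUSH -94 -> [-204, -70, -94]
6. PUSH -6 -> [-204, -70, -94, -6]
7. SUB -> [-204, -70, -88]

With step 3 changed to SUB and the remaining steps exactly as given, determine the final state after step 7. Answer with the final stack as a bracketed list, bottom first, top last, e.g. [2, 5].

(re-executing from step 3 with the substitution; state before step 3: [-6, 34])
3. SUB -> [-40]
4. PUSH -70 -> [-40, -70]
5. PUSH -94 -> [-40, -70, -94]
6. PUSH -6 -> [-40, -70, -94, -6]
7. SUB -> [-40, -70, -88]

[-40, -70, -88]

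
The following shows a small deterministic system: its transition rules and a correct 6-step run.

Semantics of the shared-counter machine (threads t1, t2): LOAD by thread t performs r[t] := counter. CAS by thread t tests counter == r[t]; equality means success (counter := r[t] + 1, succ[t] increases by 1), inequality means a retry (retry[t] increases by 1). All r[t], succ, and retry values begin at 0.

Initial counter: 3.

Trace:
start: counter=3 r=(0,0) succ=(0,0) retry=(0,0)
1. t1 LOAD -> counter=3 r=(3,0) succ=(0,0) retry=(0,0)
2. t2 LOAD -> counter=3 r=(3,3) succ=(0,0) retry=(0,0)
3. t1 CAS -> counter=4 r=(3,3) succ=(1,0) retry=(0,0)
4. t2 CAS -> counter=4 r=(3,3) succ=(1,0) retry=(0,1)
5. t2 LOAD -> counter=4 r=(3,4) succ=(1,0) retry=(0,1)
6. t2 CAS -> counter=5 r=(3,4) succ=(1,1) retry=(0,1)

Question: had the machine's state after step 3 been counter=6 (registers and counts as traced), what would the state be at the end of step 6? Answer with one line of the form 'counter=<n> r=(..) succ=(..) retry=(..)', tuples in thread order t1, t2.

counter=7 r=(3,6) succ=(1,1) retry=(0,1)

state after step 3 := counter=6 r=(3,3) succ=(1,0) retry=(0,0)
4. t2 CAS -> counter=6 r=(3,3) succ=(1,0) retry=(0,1)
5. t2 LOAD -> counter=6 r=(3,6) succ=(1,0) retry=(0,1)
6. t2 CAS -> counter=7 r=(3,6) succ=(1,1) retry=(0,1)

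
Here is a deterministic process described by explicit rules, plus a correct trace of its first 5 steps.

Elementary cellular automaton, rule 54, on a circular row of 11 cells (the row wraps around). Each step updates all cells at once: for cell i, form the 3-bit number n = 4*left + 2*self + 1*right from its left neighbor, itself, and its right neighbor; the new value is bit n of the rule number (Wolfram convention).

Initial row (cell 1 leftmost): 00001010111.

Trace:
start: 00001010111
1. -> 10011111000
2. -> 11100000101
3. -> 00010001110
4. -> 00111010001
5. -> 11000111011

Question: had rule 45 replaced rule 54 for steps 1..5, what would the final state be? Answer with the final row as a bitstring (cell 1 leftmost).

(re-executing steps 1..5 under rule 45; state before step 1: 00001010111)
1. -> 01101111100
2. -> 01011000001
3. -> 11110011101
4. -> 00000010011
5. -> 01111010010

01111010010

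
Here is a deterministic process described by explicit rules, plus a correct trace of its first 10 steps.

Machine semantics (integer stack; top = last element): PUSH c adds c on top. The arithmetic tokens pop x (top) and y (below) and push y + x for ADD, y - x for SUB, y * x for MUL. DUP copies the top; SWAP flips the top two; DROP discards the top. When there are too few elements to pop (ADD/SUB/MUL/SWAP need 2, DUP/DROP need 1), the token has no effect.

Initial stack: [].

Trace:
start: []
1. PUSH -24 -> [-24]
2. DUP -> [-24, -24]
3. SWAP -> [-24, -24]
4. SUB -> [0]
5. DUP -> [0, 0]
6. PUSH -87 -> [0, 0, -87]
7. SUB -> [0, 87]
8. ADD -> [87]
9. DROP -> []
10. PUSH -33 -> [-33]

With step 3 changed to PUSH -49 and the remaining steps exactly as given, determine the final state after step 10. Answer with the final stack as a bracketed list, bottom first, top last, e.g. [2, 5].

[-24, -33]

(re-executing from step 3 with the substitution; state before step 3: [-24, -24])
3. PUSH -49 -> [-24, -24, -49]
4. SUB -> [-24, 25]
5. DUP -> [-24, 25, 25]
6. PUSH -87 -> [-24, 25, 25, -87]
7. SUB -> [-24, 25, 112]
8. ADD -> [-24, 137]
9. DROP -> [-24]
10. PUSH -33 -> [-24, -33]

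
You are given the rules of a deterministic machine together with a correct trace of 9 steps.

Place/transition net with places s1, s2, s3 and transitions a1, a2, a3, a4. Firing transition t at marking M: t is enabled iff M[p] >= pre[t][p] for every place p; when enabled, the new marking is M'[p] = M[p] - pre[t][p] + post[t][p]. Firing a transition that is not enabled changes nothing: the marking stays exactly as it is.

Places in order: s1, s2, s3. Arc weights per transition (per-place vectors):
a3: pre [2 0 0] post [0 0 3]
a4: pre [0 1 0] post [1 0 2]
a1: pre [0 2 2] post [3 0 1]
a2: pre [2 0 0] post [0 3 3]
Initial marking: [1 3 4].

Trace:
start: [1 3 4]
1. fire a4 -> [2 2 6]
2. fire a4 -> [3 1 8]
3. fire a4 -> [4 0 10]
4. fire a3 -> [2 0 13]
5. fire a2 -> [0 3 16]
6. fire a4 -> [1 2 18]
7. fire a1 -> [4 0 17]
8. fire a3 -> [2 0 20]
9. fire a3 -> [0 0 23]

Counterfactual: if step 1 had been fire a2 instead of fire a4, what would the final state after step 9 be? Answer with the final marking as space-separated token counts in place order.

0 0 16

(re-executing from step 1 with the substitution; state before step 1: [1 3 4])
1. fire a2 -> [1 3 4]
2. fire a4 -> [2 2 6]
3. fire a4 -> [3 1 8]
4. fire a3 -> [1 1 11]
5. fire a2 -> [1 1 11]
6. fire a4 -> [2 0 13]
7. fire a1 -> [2 0 13]
8. fire a3 -> [0 0 16]
9. fire a3 -> [0 0 16]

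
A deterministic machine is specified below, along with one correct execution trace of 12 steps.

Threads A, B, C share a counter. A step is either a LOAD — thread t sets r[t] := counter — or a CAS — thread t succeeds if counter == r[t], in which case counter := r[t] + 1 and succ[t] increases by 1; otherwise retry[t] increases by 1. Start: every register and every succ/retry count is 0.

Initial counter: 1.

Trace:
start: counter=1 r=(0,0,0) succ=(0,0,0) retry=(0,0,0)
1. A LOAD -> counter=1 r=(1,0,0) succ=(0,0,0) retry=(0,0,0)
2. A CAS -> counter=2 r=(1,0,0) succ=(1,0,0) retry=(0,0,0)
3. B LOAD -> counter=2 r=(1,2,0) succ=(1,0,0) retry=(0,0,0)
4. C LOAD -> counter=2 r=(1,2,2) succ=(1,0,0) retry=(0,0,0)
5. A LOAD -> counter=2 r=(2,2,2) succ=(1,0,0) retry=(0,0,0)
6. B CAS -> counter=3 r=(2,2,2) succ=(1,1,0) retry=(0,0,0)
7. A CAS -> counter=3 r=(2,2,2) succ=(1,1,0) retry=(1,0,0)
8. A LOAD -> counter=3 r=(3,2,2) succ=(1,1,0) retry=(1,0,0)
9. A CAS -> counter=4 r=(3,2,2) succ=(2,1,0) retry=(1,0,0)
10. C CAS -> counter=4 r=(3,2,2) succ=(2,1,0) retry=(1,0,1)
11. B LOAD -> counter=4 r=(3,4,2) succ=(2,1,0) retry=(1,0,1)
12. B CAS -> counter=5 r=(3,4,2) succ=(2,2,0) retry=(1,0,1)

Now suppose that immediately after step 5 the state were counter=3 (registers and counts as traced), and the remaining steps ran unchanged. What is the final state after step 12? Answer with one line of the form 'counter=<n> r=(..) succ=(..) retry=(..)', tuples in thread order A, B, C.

counter=5 r=(3,4,2) succ=(2,1,0) retry=(1,1,1)

state after step 5 := counter=3 r=(2,2,2) succ=(1,0,0) retry=(0,0,0)
6. B CAS -> counter=3 r=(2,2,2) succ=(1,0,0) retry=(0,1,0)
7. A CAS -> counter=3 r=(2,2,2) succ=(1,0,0) retry=(1,1,0)
8. A LOAD -> counter=3 r=(3,2,2) succ=(1,0,0) retry=(1,1,0)
9. A CAS -> counter=4 r=(3,2,2) succ=(2,0,0) retry=(1,1,0)
10. C CAS -> counter=4 r=(3,2,2) succ=(2,0,0) retry=(1,1,1)
11. B LOAD -> counter=4 r=(3,4,2) succ=(2,0,0) retry=(1,1,1)
12. B CAS -> counter=5 r=(3,4,2) succ=(2,1,0) retry=(1,1,1)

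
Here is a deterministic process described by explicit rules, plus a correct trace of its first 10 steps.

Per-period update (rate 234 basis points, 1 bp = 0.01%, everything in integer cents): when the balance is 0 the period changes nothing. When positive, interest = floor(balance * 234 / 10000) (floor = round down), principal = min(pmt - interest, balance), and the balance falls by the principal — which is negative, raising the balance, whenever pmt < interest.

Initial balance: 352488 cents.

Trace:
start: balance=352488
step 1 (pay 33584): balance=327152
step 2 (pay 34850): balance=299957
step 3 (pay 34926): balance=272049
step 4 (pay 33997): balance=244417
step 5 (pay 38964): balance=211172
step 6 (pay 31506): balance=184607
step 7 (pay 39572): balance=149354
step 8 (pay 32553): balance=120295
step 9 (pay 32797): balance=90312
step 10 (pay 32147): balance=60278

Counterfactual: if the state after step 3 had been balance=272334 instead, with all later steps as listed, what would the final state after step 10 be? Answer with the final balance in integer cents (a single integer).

60614

state after step 3 := balance=272334
step 4 (pay 33997): balance=244709
step 5 (pay 38964): balance=211471
step 6 (pay 31506): balance=184913
step 7 (pay 39572): balance=149667
step 8 (pay 32553): balance=120616
step 9 (pay 32797): balance=90641
step 10 (pay 32147): balance=60614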